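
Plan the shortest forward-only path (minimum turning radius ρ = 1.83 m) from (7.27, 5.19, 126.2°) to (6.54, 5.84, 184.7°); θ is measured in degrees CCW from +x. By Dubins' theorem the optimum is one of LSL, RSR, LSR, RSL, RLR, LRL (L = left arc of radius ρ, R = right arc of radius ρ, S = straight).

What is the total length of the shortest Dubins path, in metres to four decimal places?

12.4629 m

Let ψ = atan2(Δy, Δx) = atan2(0.65, -0.73) = 138.3178° be the start→goal bearing.
Normalize: d = |goal − start| / ρ = 0.977446/1.83 = 0.534123, α = (θ_start − ψ) mod 360° = 347.8822° = 6.071690 rad, β = (θ_goal − ψ) mod 360° = 46.3822° = 0.809522 rad.
Common terms: sin α = -0.209922, cos α = 0.977718, sin β = 0.723958, cos β = 0.689844, cos(α−β) = 0.522499, d² = 0.285288. Work in radians in the unit-radius frame; every candidate has L = ρ·(t + p + q).
LSL: p² = 2 + d² − 2cos(α−β) + 2d(sin α − sin β) = 0.242677; p = √p² = 0.492622; φ = atan2(cos β − cos α, d + sin α − sin β) = -2.517489 rad; t = (φ − α) mod 2π = 3.977192 rad, q = (β − φ) mod 2π = 3.327011 rad → L = 1.83·(3.977192 + 0.492622 + 3.327011) = 1.83·7.796825 = 14.268190 m
RSR: p² = 2 + d² − 2cos(α−β) + 2d(sin β − sin α) = 2.237905; p = √p² = 1.495963; φ = atan2(cos α − cos β, d − sin α + sin β) = 0.193642 rad; t = (α − φ) mod 2π = 5.878048 rad, q = (φ − β) mod 2π = 5.667305 rad → L = 1.83·(5.878048 + 1.495963 + 5.667305) = 1.83·13.041316 = 23.865608 m
LSR: p² = d² − 2 + 2cos(α−β) + 2d(sin α + sin β) = -0.120598 < 0 → infeasible
RSL: p² = d² − 2 + 2cos(α−β) − 2d(sin α + sin β) = -1.218832 < 0 → infeasible
RLR: c = (6 − d² + 2cos(α−β) + 2d(sin α − sin β))/8 = 0.720262; p = 2π − arccos c = 5.516569 rad; φ = atan2(cos α − cos β, d − sin α + sin β) = 0.193642 rad; t = (α − φ + p/2) mod 2π = 2.353147 rad, q = (α − β − t + p) mod 2π = 2.142404 rad → L = 1.83·(2.353147 + 5.516569 + 2.142404) = 1.83·10.012120 = 18.322180 m
LRL: c = (6 − d² + 2cos(α−β) − 2d(sin α − sin β))/8 = 0.969665; p = 2π − arccos c = 6.036247 rad; φ = atan2(cos β − cos α, d + sin α − sin β) = -2.517489 rad; t = (φ − α + p/2) mod 2π = 0.712130 rad, q = (β − α − t + p) mod 2π = 0.061949 rad → L = 1.83·(0.712130 + 6.036247 + 0.061949) = 1.83·6.810327 = 12.462898 m
Shortest: LRL with L = 12.462898 m ≈ 12.4629 m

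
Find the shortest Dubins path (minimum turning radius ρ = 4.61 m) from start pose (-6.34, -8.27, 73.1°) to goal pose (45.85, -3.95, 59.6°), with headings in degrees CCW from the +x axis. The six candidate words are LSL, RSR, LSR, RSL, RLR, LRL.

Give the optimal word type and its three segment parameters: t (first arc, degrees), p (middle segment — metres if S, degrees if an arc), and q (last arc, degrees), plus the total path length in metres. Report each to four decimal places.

RSL: t = 74.7094°, p = 43.5611 m, q = 61.2094°, L = 54.4971 m

Let ψ = atan2(Δy, Δx) = atan2(4.32, 52.19) = 4.7318° be the start→goal bearing.
Normalize: d = |goal − start| / ρ = 52.368488/4.61 = 11.359759, α = (θ_start − ψ) mod 360° = 68.3682° = 1.193249 rad, β = (θ_goal − ψ) mod 360° = 54.8682° = 0.957630 rad.
Common terms: sin α = 0.929572, cos α = 0.368641, sin β = 0.817830, cos β = 0.575460, cos(α−β) = 0.972370, d² = 129.044118. Work in radians in the unit-radius frame; every candidate has L = ρ·(t + p + q).
LSL: p² = 2 + d² − 2cos(α−β) + 2d(sin α − sin β) = 131.638096; p = √p² = 11.473365; φ = atan2(cos β − cos α, d + sin α − sin β) = 0.018027 rad; t = (φ − α) mod 2π = 5.107963 rad, q = (β − φ) mod 2π = 0.939603 rad → L = 4.61·(5.107963 + 11.473365 + 0.939603) = 4.61·17.520930 = 80.771490 m
RSR: p² = 2 + d² − 2cos(α−β) + 2d(sin β − sin α) = 126.560660; p = √p² = 11.249918; φ = atan2(cos α − cos β, d − sin α + sin β) = -0.018385 rad; t = (α − φ) mod 2π = 1.211635 rad, q = (φ − β) mod 2π = 5.307170 rad → L = 4.61·(1.211635 + 11.249918 + 5.307170) = 4.61·17.768723 = 81.913813 m
LSR: p² = d² − 2 + 2cos(α−β) + 2d(sin α + sin β) = 168.688984; p = √p² = 12.988032; φ = atan2(−cos α − cos β, d + sin α + sin β) − atan2(−2, p) = 0.080883 rad; t = (φ − α) mod 2π = 5.170818 rad, q = (φ − β) mod 2π = 5.406438 rad → L = 4.61·(5.170818 + 12.988032 + 5.406438) = 4.61·23.565289 = 108.635980 m
RSL: p² = d² − 2 + 2cos(α−β) − 2d(sin α + sin β) = 89.288732; p = √p² = 9.449272; φ = atan2(cos α + cos β, d − sin α − sin β) − atan2(2, p) = -0.110675 rad; t = (α − φ) mod 2π = 1.303924 rad, q = (β − φ) mod 2π = 1.068305 rad → L = 4.61·(1.303924 + 9.449272 + 1.068305) = 4.61·11.821501 = 54.497118 m
RLR: c = (6 − d² + 2cos(α−β) + 2d(sin α − sin β))/8 = -14.820083, |c| > 1 → infeasible
LRL: c = (6 − d² + 2cos(α−β) − 2d(sin α − sin β))/8 = -15.454762, |c| > 1 → infeasible
Shortest: RSL with L = 54.497118 m ≈ 54.4971 m
Convert RSL to answer units (arcs ×180/π): t = 1.303924·180/π = 74.7094°, p = ρ·p = 4.61·9.449272 = 43.5611 m, q = 1.068305·180/π = 61.2094°, L = 54.4971 m.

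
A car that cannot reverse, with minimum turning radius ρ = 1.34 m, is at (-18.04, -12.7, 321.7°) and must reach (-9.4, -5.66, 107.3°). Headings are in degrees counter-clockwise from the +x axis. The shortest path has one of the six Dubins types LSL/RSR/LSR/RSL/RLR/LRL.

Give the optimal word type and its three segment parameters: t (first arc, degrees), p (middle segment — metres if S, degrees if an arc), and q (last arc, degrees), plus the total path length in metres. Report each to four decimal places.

LSL: t = 78.8642°, p = 8.5959 m, q = 66.7358°, L = 12.0011 m

Let ψ = atan2(Δy, Δx) = atan2(7.04, 8.64) = 39.1737° be the start→goal bearing.
Normalize: d = |goal − start| / ρ = 11.145008/1.34 = 8.317170, α = (θ_start − ψ) mod 360° = 282.5263° = 4.931015 rad, β = (θ_goal − ψ) mod 360° = 68.1263° = 1.189029 rad.
Common terms: sin α = -0.976196, cos α = 0.216888, sin β = 0.928008, cos β = 0.372561, cos(α−β) = -0.825113, d² = 69.175317. Work in radians in the unit-radius frame; every candidate has L = ρ·(t + p + q).
LSL: p² = 2 + d² − 2cos(α−β) + 2d(sin α − sin β) = 41.150367; p = √p² = 6.414855; φ = atan2(cos β − cos α, d + sin α − sin β) = 0.024270 rad; t = (φ − α) mod 2π = 1.376440 rad, q = (β − φ) mod 2π = 1.164759 rad → L = 1.34·(1.376440 + 6.414855 + 1.164759) = 1.34·8.956055 = 12.001113 m
RSR: p² = 2 + d² − 2cos(α−β) + 2d(sin β − sin α) = 104.500722; p = √p² = 10.222559; φ = atan2(cos α − cos β, d − sin α + sin β) = -0.015229 rad; t = (α − φ) mod 2π = 4.946244 rad, q = (φ − β) mod 2π = 5.078927 rad → L = 1.34·(4.946244 + 10.222559 + 5.078927) = 1.34·20.247731 = 27.131959 m
LSR: p² = d² − 2 + 2cos(α−β) + 2d(sin α + sin β) = 64.723502; p = √p² = 8.045092; φ = atan2(−cos α − cos β, d + sin α + sin β) − atan2(−2, p) = 0.172495 rad; t = (φ − α) mod 2π = 1.524666 rad, q = (φ − β) mod 2π = 5.266652 rad → L = 1.34·(1.524666 + 8.045092 + 5.266652) = 1.34·14.836409 = 19.880788 m
RSL: p² = d² − 2 + 2cos(α−β) − 2d(sin α + sin β) = 66.326679; p = √p² = 8.144119; φ = atan2(cos α + cos β, d − sin α − sin β) − atan2(2, p) = -0.170464 rad; t = (α − φ) mod 2π = 5.101479 rad, q = (β − φ) mod 2π = 1.359493 rad → L = 1.34·(5.101479 + 8.144119 + 1.359493) = 1.34·14.605090 = 19.570821 m
RLR: c = (6 − d² + 2cos(α−β) + 2d(sin α − sin β))/8 = -12.062590, |c| > 1 → infeasible
LRL: c = (6 − d² + 2cos(α−β) − 2d(sin α − sin β))/8 = -4.143796, |c| > 1 → infeasible
Shortest: LSL with L = 12.001113 m ≈ 12.0011 m
Convert LSL to answer units (arcs ×180/π): t = 1.376440·180/π = 78.8642°, p = ρ·p = 1.34·6.414855 = 8.5959 m, q = 1.164759·180/π = 66.7358°, L = 12.0011 m.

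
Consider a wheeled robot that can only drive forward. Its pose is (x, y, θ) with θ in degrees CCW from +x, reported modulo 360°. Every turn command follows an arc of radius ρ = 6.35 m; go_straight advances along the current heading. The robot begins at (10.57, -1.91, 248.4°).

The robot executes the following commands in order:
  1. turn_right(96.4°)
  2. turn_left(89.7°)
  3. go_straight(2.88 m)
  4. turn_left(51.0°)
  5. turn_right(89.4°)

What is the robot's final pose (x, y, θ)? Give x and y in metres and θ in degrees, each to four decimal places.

set_pose: (x, y, θ) = (10.5700, -1.9100, 248.4000°), ρ = 6.35
turn_right(96.4°): centre at ρ to the right, rotate −96.4° → (1.6848, -5.1791, 152.0000°)
turn_left(89.7°): centre at ρ to the left, rotate +89.7° → (-6.8874, -7.7754, 241.7000°)
go_straight(2.88): x += 2.88·cos θ, y += 2.88·sin θ → (-8.2528, -10.3112, 241.7000°)
turn_left(51.0°): centre at ρ to the left, rotate +51.0° → (-8.5199, -15.7721, 292.7000°)
turn_right(89.4°): centre at ρ to the right, rotate −89.4° → (-11.8663, -24.0548, 203.3000°)

(-11.8663, -24.0548, 203.3000°)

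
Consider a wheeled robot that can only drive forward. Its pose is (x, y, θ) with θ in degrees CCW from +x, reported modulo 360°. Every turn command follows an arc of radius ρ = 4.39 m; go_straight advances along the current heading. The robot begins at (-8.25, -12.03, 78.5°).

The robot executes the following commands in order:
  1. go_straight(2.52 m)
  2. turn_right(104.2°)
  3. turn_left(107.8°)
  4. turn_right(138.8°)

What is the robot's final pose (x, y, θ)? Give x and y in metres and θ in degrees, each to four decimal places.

set_pose: (x, y, θ) = (-8.2500, -12.0300, 78.5000°), ρ = 4.39
go_straight(2.52): x += 2.52·cos θ, y += 2.52·sin θ → (-7.7476, -9.5606, 78.5000°)
turn_right(104.2°): centre at ρ to the right, rotate −104.2° → (-1.5420, -6.4801, -25.7000° ≡ 334.3000°)
turn_left(107.8°): centre at ρ to the left, rotate +107.8° → (4.7101, -3.1277, 442.1000° ≡ 82.1000°)
turn_right(138.8°): centre at ρ to the right, rotate −138.8° → (12.7277, -1.3209, -56.7000° ≡ 303.3000°)

(12.7277, -1.3209, 303.3000°)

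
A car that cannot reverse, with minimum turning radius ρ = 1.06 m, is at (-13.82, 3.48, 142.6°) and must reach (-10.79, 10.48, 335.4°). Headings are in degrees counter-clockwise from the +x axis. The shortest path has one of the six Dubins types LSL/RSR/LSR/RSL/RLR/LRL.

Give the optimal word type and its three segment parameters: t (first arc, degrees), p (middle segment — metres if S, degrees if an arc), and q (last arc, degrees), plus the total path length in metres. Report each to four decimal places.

Let ψ = atan2(Δy, Δx) = atan2(7.00, 3.03) = 66.5943° be the start→goal bearing.
Normalize: d = |goal − start| / ρ = 7.627641/1.06 = 7.195887, α = (θ_start − ψ) mod 360° = 76.0057° = 1.326550 rad, β = (θ_goal − ψ) mod 360° = 268.8057° = 4.691545 rad.
Common terms: sin α = 0.970320, cos α = 0.241825, sin β = -0.999783, cos β = -0.020843, cos(α−β) = -0.975149, d² = 51.780794. Work in radians in the unit-radius frame; every candidate has L = ρ·(t + p + q).
LSL: p² = 2 + d² − 2cos(α−β) + 2d(sin α − sin β) = 84.084366; p = √p² = 9.169753; φ = atan2(cos β − cos α, d + sin α − sin β) = -0.028649 rad; t = (φ − α) mod 2π = 4.927986 rad, q = (β − φ) mod 2π = 4.720194 rad → L = 1.06·(4.927986 + 9.169753 + 4.720194) = 1.06·18.817933 = 19.947009 m
RSR: p² = 2 + d² − 2cos(α−β) + 2d(sin β − sin α) = 27.377820; p = √p² = 5.232382; φ = atan2(cos α − cos β, d − sin α + sin β) = 0.050222 rad; t = (α − φ) mod 2π = 1.276329 rad, q = (φ − β) mod 2π = 1.641862 rad → L = 1.06·(1.276329 + 5.232382 + 1.641862) = 1.06·8.150572 = 8.639607 m
LSR: p² = d² − 2 + 2cos(α−β) + 2d(sin α + sin β) = 47.406472; p = √p² = 6.885236; φ = atan2(−cos α − cos β, d + sin α + sin β) − atan2(−2, p) = 0.251871 rad; t = (φ − α) mod 2π = 5.208506 rad, q = (φ − β) mod 2π = 1.843511 rad → L = 1.06·(5.208506 + 6.885236 + 1.843511) = 1.06·13.937253 = 14.773489 m
RSL: p² = d² − 2 + 2cos(α−β) − 2d(sin α + sin β) = 48.254519; p = √p² = 6.946547; φ = atan2(cos α + cos β, d − sin α − sin β) − atan2(2, p) = -0.249756 rad; t = (α − φ) mod 2π = 1.576306 rad, q = (β − φ) mod 2π = 4.941301 rad → L = 1.06·(1.576306 + 6.946547 + 4.941301) = 1.06·13.464155 = 14.272004 m
RLR: c = (6 − d² + 2cos(α−β) + 2d(sin α − sin β))/8 = -2.422227, |c| > 1 → infeasible
LRL: c = (6 − d² + 2cos(α−β) − 2d(sin α − sin β))/8 = -9.510546, |c| > 1 → infeasible
Shortest: RSR with L = 8.639607 m ≈ 8.6396 m
Convert RSR to answer units (arcs ×180/π): t = 1.276329·180/π = 73.1282°, p = ρ·p = 1.06·5.232382 = 5.5463 m, q = 1.641862·180/π = 94.0718°, L = 8.6396 m.

RSR: t = 73.1282°, p = 5.5463 m, q = 94.0718°, L = 8.6396 m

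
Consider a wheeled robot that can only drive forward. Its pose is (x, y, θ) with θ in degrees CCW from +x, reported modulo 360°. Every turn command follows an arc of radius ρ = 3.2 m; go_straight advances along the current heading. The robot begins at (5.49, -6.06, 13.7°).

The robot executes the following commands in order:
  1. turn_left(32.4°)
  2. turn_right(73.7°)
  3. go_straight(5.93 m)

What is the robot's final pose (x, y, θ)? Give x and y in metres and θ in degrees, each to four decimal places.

(16.0814, -7.3003, 332.4000°)

set_pose: (x, y, θ) = (5.4900, -6.0600, 13.7000°), ρ = 3.2
turn_left(32.4°): centre at ρ to the left, rotate +32.4° → (7.0379, -5.1699, 46.1000°)
turn_right(73.7°): centre at ρ to the right, rotate −73.7° → (10.8262, -4.5530, -27.6000° ≡ 332.4000°)
go_straight(5.93): x += 5.93·cos θ, y += 5.93·sin θ → (16.0814, -7.3003, 332.4000°)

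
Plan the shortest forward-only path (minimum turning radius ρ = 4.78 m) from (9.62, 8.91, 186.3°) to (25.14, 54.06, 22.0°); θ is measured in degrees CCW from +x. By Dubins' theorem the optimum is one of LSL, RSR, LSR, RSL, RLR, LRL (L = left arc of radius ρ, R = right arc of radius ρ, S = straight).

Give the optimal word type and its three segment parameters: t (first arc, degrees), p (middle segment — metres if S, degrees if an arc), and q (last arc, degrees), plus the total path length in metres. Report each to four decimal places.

RSR: t = 122.6757°, p = 40.1461 m, q = 41.6243°, L = 53.8532 m

Let ψ = atan2(Δy, Δx) = atan2(45.15, 15.52) = 71.0299° be the start→goal bearing.
Normalize: d = |goal − start| / ρ = 47.742988/4.78 = 9.988073, α = (θ_start − ψ) mod 360° = 115.2701° = 2.011842 rad, β = (θ_goal − ψ) mod 360° = 310.9701° = 5.427451 rad.
Common terms: sin α = 0.904306, cos α = -0.426885, sin β = -0.755052, cos β = 0.655664, cos(α−β) = -0.962692, d² = 99.761598. Work in radians in the unit-radius frame; every candidate has L = ρ·(t + p + q).
LSL: p² = 2 + d² − 2cos(α−β) + 2d(sin α − sin β) = 136.834562; p = √p² = 11.697631; φ = atan2(cos β − cos α, d + sin α − sin β) = 0.092677 rad; t = (φ − α) mod 2π = 4.364020 rad, q = (β − φ) mod 2π = 5.334774 rad → L = 4.78·(4.364020 + 11.697631 + 5.334774) = 4.78·21.396425 = 102.274913 m
RSR: p² = 2 + d² − 2cos(α−β) + 2d(sin β − sin α) = 70.539401; p = √p² = 8.398774; φ = atan2(cos α − cos β, d − sin α + sin β) = -0.129253 rad; t = (α − φ) mod 2π = 2.141095 rad, q = (φ − β) mod 2π = 0.726481 rad → L = 4.78·(2.141095 + 8.398774 + 0.726481) = 4.78·11.266350 = 53.853152 m
LSR: p² = d² − 2 + 2cos(α−β) + 2d(sin α + sin β) = 98.817723; p = √p² = 9.940710; φ = atan2(−cos α − cos β, d + sin α + sin β) − atan2(−2, p) = 0.175978 rad; t = (φ − α) mod 2π = 4.447321 rad, q = (φ − β) mod 2π = 1.031712 rad → L = 4.78·(4.447321 + 9.940710 + 1.031712) = 4.78·15.419744 = 73.706376 m
RSL: p² = d² − 2 + 2cos(α−β) − 2d(sin α + sin β) = 92.854707; p = √p² = 9.636115; φ = atan2(cos α + cos β, d − sin α − sin β) − atan2(2, p) = -0.181398 rad; t = (α − φ) mod 2π = 2.193240 rad, q = (β − φ) mod 2π = 5.608850 rad → L = 4.78·(2.193240 + 9.636115 + 5.608850) = 4.78·17.438205 = 83.354619 m
RLR: c = (6 − d² + 2cos(α−β) + 2d(sin α − sin β))/8 = -7.817425, |c| > 1 → infeasible
LRL: c = (6 − d² + 2cos(α−β) − 2d(sin α − sin β))/8 = -16.104320, |c| > 1 → infeasible
Shortest: RSR with L = 53.853152 m ≈ 53.8532 m
Convert RSR to answer units (arcs ×180/π): t = 2.141095·180/π = 122.6757°, p = ρ·p = 4.78·8.398774 = 40.1461 m, q = 0.726481·180/π = 41.6243°, L = 53.8532 m.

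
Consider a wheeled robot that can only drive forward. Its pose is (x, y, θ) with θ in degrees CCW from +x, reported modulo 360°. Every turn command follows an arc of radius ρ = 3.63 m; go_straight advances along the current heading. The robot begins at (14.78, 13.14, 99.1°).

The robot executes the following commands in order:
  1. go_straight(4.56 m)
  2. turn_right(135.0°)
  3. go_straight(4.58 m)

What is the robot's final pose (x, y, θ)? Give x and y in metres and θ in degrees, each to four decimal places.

(23.4816, 18.4716, 324.1000°)

set_pose: (x, y, θ) = (14.7800, 13.1400, 99.1000°), ρ = 3.63
go_straight(4.56): x += 4.56·cos θ, y += 4.56·sin θ → (14.0588, 17.6426, 99.1000°)
turn_right(135.0°): centre at ρ to the right, rotate −135.0° → (19.7716, 21.1572, -35.9000° ≡ 324.1000°)
go_straight(4.58): x += 4.58·cos θ, y += 4.58·sin θ → (23.4816, 18.4716, 324.1000°)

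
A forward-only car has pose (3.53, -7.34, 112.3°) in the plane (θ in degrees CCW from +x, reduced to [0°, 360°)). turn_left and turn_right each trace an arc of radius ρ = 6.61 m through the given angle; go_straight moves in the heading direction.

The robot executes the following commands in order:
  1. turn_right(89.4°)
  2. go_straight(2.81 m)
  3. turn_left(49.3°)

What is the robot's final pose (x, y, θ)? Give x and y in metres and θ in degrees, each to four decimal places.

(13.3835, 6.4191, 72.2000°)

set_pose: (x, y, θ) = (3.5300, -7.3400, 112.3000°), ρ = 6.61
turn_right(89.4°): centre at ρ to the right, rotate −89.4° → (7.0735, 1.2572, 22.9000°)
go_straight(2.81): x += 2.81·cos θ, y += 2.81·sin θ → (9.6621, 2.3507, 22.9000°)
turn_left(49.3°): centre at ρ to the left, rotate +49.3° → (13.3835, 6.4191, 72.2000°)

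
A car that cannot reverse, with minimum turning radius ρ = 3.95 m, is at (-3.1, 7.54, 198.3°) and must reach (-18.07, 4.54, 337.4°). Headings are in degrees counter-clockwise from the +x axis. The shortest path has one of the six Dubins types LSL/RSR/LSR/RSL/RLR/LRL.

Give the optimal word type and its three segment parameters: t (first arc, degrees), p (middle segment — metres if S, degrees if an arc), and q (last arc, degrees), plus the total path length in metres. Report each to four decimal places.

RSL: t = 42.8686°, p = 9.8158 m, q = 181.9686°, L = 25.3161 m

Let ψ = atan2(Δy, Δx) = atan2(-3.00, -14.97) = -168.6680° be the start→goal bearing.
Normalize: d = |goal − start| / ρ = 15.267642/3.95 = 3.865226, α = (θ_start − ψ) mod 360° = 6.9680° = 0.121614 rad, β = (θ_goal − ψ) mod 360° = 146.0680° = 2.549367 rad.
Common terms: sin α = 0.121315, cos α = 0.992614, sin β = 0.558209, cos β = -0.829701, cos(α−β) = -0.755853, d² = 14.939971. Work in radians in the unit-radius frame; every candidate has L = ρ·(t + p + q).
LSL: p² = 2 + d² − 2cos(α−β) + 2d(sin α − sin β) = 15.074290; p = √p² = 3.882562; φ = atan2(cos β − cos α, d + sin α − sin β) = -0.488564 rad; t = (φ − α) mod 2π = 5.673007 rad, q = (β − φ) mod 2π = 3.037932 rad → L = 3.95·(5.673007 + 3.882562 + 3.037932) = 3.95·12.593501 = 49.744327 m
RSR: p² = 2 + d² − 2cos(α−β) + 2d(sin β − sin α) = 21.829066; p = √p² = 4.672159; φ = atan2(cos α − cos β, d − sin α + sin β) = 0.400672 rad; t = (α − φ) mod 2π = 6.004128 rad, q = (φ − β) mod 2π = 4.134490 rad → L = 3.95·(6.004128 + 4.672159 + 4.134490) = 3.95·14.810776 = 58.502566 m
LSR: p² = d² − 2 + 2cos(α−β) + 2d(sin α + sin β) = 16.681288; p = √p² = 4.084273; φ = atan2(−cos α − cos β, d + sin α + sin β) − atan2(−2, p) = 0.419529 rad; t = (φ − α) mod 2π = 0.297915 rad, q = (φ − β) mod 2π = 4.153347 rad → L = 3.95·(0.297915 + 4.084273 + 4.153347) = 3.95·8.535535 = 33.715363 m
RSL: p² = d² − 2 + 2cos(α−β) − 2d(sin α + sin β) = 6.175240; p = √p² = 2.485003; φ = atan2(cos α + cos β, d − sin α − sin β) − atan2(2, p) = -0.626583 rad; t = (α − φ) mod 2π = 0.748198 rad, q = (β − φ) mod 2π = 3.175951 rad → L = 3.95·(0.748198 + 2.485003 + 3.175951) = 3.95·6.409152 = 25.316149 m
RLR: c = (6 − d² + 2cos(α−β) + 2d(sin α − sin β))/8 = -1.728633, |c| > 1 → infeasible
LRL: c = (6 − d² + 2cos(α−β) − 2d(sin α − sin β))/8 = -0.884286; p = 2π − arccos c = 3.627426 rad; φ = atan2(cos β − cos α, d + sin α − sin β) = -0.488564 rad; t = (φ − α + p/2) mod 2π = 1.203534 rad, q = (β − α − t + p) mod 2π = 4.851645 rad → L = 3.95·(1.203534 + 3.627426 + 4.851645) = 3.95·9.682604 = 38.246287 m
Shortest: RSL with L = 25.316149 m ≈ 25.3161 m
Convert RSL to answer units (arcs ×180/π): t = 0.748198·180/π = 42.8686°, p = ρ·p = 3.95·2.485003 = 9.8158 m, q = 3.175951·180/π = 181.9686°, L = 25.3161 m.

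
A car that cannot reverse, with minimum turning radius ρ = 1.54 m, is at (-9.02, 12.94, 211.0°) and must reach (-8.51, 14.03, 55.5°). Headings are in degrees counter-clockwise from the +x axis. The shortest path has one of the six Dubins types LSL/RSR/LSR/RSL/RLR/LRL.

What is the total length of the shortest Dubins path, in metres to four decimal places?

Let ψ = atan2(Δy, Δx) = atan2(1.09, 0.51) = 64.9256° be the start→goal bearing.
Normalize: d = |goal − start| / ρ = 1.203412/1.54 = 0.781436, α = (θ_start − ψ) mod 360° = 146.0744° = 2.549480 rad, β = (θ_goal − ψ) mod 360° = 350.5744° = 6.118678 rad.
Common terms: sin α = 0.558116, cos α = -0.829763, sin β = -0.163766, cos β = 0.986499, cos(α−β) = -0.909961, d² = 0.610643. Work in radians in the unit-radius frame; every candidate has L = ρ·(t + p + q).
LSL: p² = 2 + d² − 2cos(α−β) + 2d(sin α − sin β) = 5.558775; p = √p² = 2.357705; φ = atan2(cos β − cos α, d + sin α − sin β) = 0.879393 rad; t = (φ − α) mod 2π = 4.613098 rad, q = (β − φ) mod 2π = 5.239285 rad → L = 1.54·(4.613098 + 2.357705 + 5.239285) = 1.54·12.210089 = 18.803537 m
RSR: p² = 2 + d² − 2cos(α−β) + 2d(sin β − sin α) = 3.302356; p = √p² = 1.817238; φ = atan2(cos α − cos β, d − sin α + sin β) = -1.538019 rad; t = (α − φ) mod 2π = 4.087498 rad, q = (φ − β) mod 2π = 4.909674 rad → L = 1.54·(4.087498 + 1.817238 + 4.909674) = 1.54·10.814411 = 16.654193 m
LSR: p² = d² − 2 + 2cos(α−β) + 2d(sin α + sin β) = -2.592962 < 0 → infeasible
RSL: p² = d² − 2 + 2cos(α−β) − 2d(sin α + sin β) = -3.825597 < 0 → infeasible
RLR: c = (6 − d² + 2cos(α−β) + 2d(sin α − sin β))/8 = 0.587206; p = 2π − arccos c = 5.339991 rad; φ = atan2(cos α − cos β, d − sin α + sin β) = -1.538019 rad; t = (α − φ + p/2) mod 2π = 0.474308 rad, q = (α − β − t + p) mod 2π = 1.296484 rad → L = 1.54·(0.474308 + 5.339991 + 1.296484) = 1.54·7.110784 = 10.950607 m
LRL: c = (6 − d² + 2cos(α−β) − 2d(sin α − sin β))/8 = 0.305153; p = 2π − arccos c = 5.022488 rad; φ = atan2(cos β − cos α, d + sin α − sin β) = 0.879393 rad; t = (φ − α + p/2) mod 2π = 0.841157 rad, q = (β − α − t + p) mod 2π = 1.467344 rad → L = 1.54·(0.841157 + 5.022488 + 1.467344) = 1.54·7.330989 = 11.289724 m
Shortest: RLR with L = 10.950607 m ≈ 10.9506 m

10.9506 m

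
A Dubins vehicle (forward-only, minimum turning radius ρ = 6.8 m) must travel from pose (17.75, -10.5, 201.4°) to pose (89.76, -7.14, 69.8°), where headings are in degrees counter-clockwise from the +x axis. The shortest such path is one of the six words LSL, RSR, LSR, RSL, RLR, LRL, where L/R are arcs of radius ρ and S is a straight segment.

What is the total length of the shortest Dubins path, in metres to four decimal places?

Let ψ = atan2(Δy, Δx) = atan2(3.36, 72.01) = 2.6715° be the start→goal bearing.
Normalize: d = |goal − start| / ρ = 72.088346/6.8 = 10.601227, α = (θ_start − ψ) mod 360° = 198.7285° = 3.468467 rad, β = (θ_goal − ψ) mod 360° = 67.1285° = 1.171613 rad.
Common terms: sin α = -0.321084, cos α = -0.947051, sin β = 0.921379, cos β = 0.388666, cos(α−β) = -0.663926, d² = 112.386023. Work in radians in the unit-radius frame; every candidate has L = ρ·(t + p + q).
LSL: p² = 2 + d² − 2cos(α−β) + 2d(sin α − sin β) = 89.370608; p = √p² = 9.453603; φ = atan2(cos β − cos α, d + sin α − sin β) = 0.141766 rad; t = (φ − α) mod 2π = 2.956485 rad, q = (β − φ) mod 2π = 1.029847 rad → L = 6.8·(2.956485 + 9.453603 + 1.029847) = 6.8·13.439935 = 91.391557 m
RSR: p² = 2 + d² − 2cos(α−β) + 2d(sin β − sin α) = 142.057143; p = √p² = 11.918773; φ = atan2(cos α − cos β, d − sin α + sin β) = -0.112304 rad; t = (α − φ) mod 2π = 3.580771 rad, q = (φ − β) mod 2π = 4.999268 rad → L = 6.8·(3.580771 + 11.918773 + 4.999268) = 6.8·20.498811 = 139.391917 m
LSR: p² = d² − 2 + 2cos(α−β) + 2d(sin α + sin β) = 121.785891; p = √p² = 11.035665; φ = atan2(−cos α − cos β, d + sin α + sin β) − atan2(−2, p) = 0.229092 rad; t = (φ − α) mod 2π = 3.043811 rad, q = (φ − β) mod 2π = 5.340664 rad → L = 6.8·(3.043811 + 11.035665 + 5.340664) = 6.8·19.420140 = 132.056951 m
RSL: p² = d² − 2 + 2cos(α−β) − 2d(sin α + sin β) = 96.330450; p = √p² = 9.814808; φ = atan2(cos α + cos β, d − sin α − sin β) − atan2(2, p) = -0.256797 rad; t = (α − φ) mod 2π = 3.725264 rad, q = (β − φ) mod 2π = 1.428410 rad → L = 6.8·(3.725264 + 9.814808 + 1.428410) = 6.8·14.968482 = 101.785675 m
RLR: c = (6 − d² + 2cos(α−β) + 2d(sin α − sin β))/8 = -16.757143, |c| > 1 → infeasible
LRL: c = (6 − d² + 2cos(α−β) − 2d(sin α − sin β))/8 = -10.171326, |c| > 1 → infeasible
Shortest: LSL with L = 91.391557 m ≈ 91.3916 m

91.3916 m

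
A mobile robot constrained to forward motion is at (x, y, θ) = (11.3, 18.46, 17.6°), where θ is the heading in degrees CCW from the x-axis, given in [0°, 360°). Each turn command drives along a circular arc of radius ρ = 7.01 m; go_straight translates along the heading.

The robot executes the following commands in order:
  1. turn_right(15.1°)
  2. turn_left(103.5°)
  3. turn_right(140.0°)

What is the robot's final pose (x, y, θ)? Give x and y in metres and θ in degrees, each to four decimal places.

set_pose: (x, y, θ) = (11.3000, 18.4600, 17.6000°), ρ = 7.01
turn_right(15.1°): centre at ρ to the right, rotate −15.1° → (13.1138, 18.7815, 2.5000°)
turn_left(103.5°): centre at ρ to the left, rotate +103.5° → (19.5465, 27.7170, 106.0000°)
turn_right(140.0°): centre at ρ to the right, rotate −140.0° → (30.2049, 35.4608, -34.0000° ≡ 326.0000°)

(30.2049, 35.4608, 326.0000°)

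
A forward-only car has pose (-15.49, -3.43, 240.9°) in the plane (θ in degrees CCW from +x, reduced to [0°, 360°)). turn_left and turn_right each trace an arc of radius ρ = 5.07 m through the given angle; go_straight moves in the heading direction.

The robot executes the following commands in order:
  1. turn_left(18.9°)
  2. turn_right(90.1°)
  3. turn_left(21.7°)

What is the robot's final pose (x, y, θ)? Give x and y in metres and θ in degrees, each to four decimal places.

set_pose: (x, y, θ) = (-15.4900, -3.4300, 240.9000°), ρ = 5.07
turn_left(18.9°): centre at ρ to the left, rotate +18.9° → (-16.0498, -4.9979, 259.8000°)
turn_right(90.1°): centre at ρ to the right, rotate −90.1° → (-21.9462, -9.0884, 169.7000°)
turn_left(21.7°): centre at ρ to the left, rotate +21.7° → (-23.8549, -9.1067, 191.4000°)

(-23.8549, -9.1067, 191.4000°)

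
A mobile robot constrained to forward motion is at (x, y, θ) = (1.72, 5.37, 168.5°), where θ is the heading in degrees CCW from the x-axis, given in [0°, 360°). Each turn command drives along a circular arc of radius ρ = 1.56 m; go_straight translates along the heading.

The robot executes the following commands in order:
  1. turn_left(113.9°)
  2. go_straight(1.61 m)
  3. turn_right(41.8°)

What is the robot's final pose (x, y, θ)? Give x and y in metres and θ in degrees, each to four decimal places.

(0.0666, 0.8331, 240.6000°)

set_pose: (x, y, θ) = (1.7200, 5.3700, 168.5000°), ρ = 1.56
turn_left(113.9°): centre at ρ to the left, rotate +113.9° → (-0.1146, 3.5063, 282.4000°)
go_straight(1.61): x += 1.61·cos θ, y += 1.61·sin θ → (0.2311, 1.9339, 282.4000°)
turn_right(41.8°): centre at ρ to the right, rotate −41.8° → (0.0666, 0.8331, 240.6000°)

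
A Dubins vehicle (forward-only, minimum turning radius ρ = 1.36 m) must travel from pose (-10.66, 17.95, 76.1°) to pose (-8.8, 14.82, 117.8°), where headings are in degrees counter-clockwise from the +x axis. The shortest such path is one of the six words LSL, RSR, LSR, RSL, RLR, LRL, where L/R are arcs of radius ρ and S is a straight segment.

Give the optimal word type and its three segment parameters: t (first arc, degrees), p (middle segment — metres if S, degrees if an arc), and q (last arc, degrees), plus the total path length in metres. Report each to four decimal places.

RSR: t = 127.3171°, p = 2.7825 m, q = 190.9829°, L = 10.3378 m

Let ψ = atan2(Δy, Δx) = atan2(-3.13, 1.86) = -59.2791° be the start→goal bearing.
Normalize: d = |goal − start| / ρ = 3.640948/1.36 = 2.677167, α = (θ_start − ψ) mod 360° = 135.3791° = 2.362812 rad, β = (θ_goal − ψ) mod 360° = 177.0791° = 3.090614 rad.
Common terms: sin α = 0.702412, cos α = -0.711770, sin β = 0.050957, cos β = -0.998701, cos(α−β) = 0.746638, d² = 7.167225. Work in radians in the unit-radius frame; every candidate has L = ρ·(t + p + q).
LSL: p² = 2 + d² − 2cos(α−β) + 2d(sin α − sin β) = 11.162061; p = √p² = 3.340967; φ = atan2(cos β − cos α, d + sin α − sin β) = -0.085988 rad; t = (φ − α) mod 2π = 3.834385 rad, q = (β − φ) mod 2π = 3.176602 rad → L = 1.36·(3.834385 + 3.340967 + 3.176602) = 1.36·10.351955 = 14.078658 m
RSR: p² = 2 + d² − 2cos(α−β) + 2d(sin β − sin α) = 4.185837; p = √p² = 2.045932; φ = atan2(cos α − cos β, d − sin α + sin β) = 0.140708 rad; t = (α − φ) mod 2π = 2.222103 rad, q = (φ − β) mod 2π = 3.333280 rad → L = 1.36·(2.222103 + 2.045932 + 3.333280) = 1.36·7.601315 = 10.337788 m
LSR: p² = d² − 2 + 2cos(α−β) + 2d(sin α + sin β) = 10.694291; p = √p² = 3.270213; φ = atan2(−cos α − cos β, d + sin α + sin β) − atan2(−2, p) = 1.011420 rad; t = (φ − α) mod 2π = 4.931793 rad, q = (φ − β) mod 2π = 4.203991 rad → L = 1.36·(4.931793 + 3.270213 + 4.203991) = 1.36·12.405997 = 16.872156 m
RSL: p² = d² − 2 + 2cos(α−β) − 2d(sin α + sin β) = 2.626712; p = √p² = 1.620713; φ = atan2(cos α + cos β, d − sin α − sin β) − atan2(2, p) = -1.616539 rad; t = (α − φ) mod 2π = 3.979350 rad, q = (β − φ) mod 2π = 4.707153 rad → L = 1.36·(3.979350 + 1.620713 + 4.707153) = 1.36·10.307217 = 14.017815 m
RLR: c = (6 − d² + 2cos(α−β) + 2d(sin α − sin β))/8 = 0.476770; p = 2π − arccos c = 5.209366 rad; φ = atan2(cos α − cos β, d − sin α + sin β) = 0.140708 rad; t = (α − φ + p/2) mod 2π = 4.826786 rad, q = (α − β − t + p) mod 2π = 5.937963 rad → L = 1.36·(4.826786 + 5.209366 + 5.937963) = 1.36·15.974115 = 21.724796 m
LRL: c = (6 − d² + 2cos(α−β) − 2d(sin α − sin β))/8 = -0.395258; p = 2π − arccos c = 4.306041 rad; φ = atan2(cos β − cos α, d + sin α − sin β) = -0.085988 rad; t = (φ − α + p/2) mod 2π = 5.987406 rad, q = (β − α − t + p) mod 2π = 5.329623 rad → L = 1.36·(5.987406 + 4.306041 + 5.329623) = 1.36·15.623069 = 21.247374 m
Shortest: RSR with L = 10.337788 m ≈ 10.3378 m
Convert RSR to answer units (arcs ×180/π): t = 2.222103·180/π = 127.3171°, p = ρ·p = 1.36·2.045932 = 2.7825 m, q = 3.333280·180/π = 190.9829°, L = 10.3378 m.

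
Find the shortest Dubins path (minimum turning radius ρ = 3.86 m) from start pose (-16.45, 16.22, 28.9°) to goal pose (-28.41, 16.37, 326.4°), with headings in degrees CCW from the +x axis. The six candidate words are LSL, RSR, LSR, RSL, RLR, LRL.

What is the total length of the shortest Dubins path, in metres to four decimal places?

28.0009 m

Let ψ = atan2(Δy, Δx) = atan2(0.15, -11.96) = 179.2814° be the start→goal bearing.
Normalize: d = |goal − start| / ρ = 11.960941/3.86 = 3.098689, α = (θ_start − ψ) mod 360° = 209.6186° = 3.658534 rad, β = (θ_goal − ψ) mod 360° = 147.1186° = 2.567703 rad.
Common terms: sin α = -0.494223, cos α = -0.869335, sin β = 0.542903, cos β = -0.839796, cos(α−β) = 0.461749, d² = 9.601875. Work in radians in the unit-radius frame; every candidate has L = ρ·(t + p + q).
LSL: p² = 2 + d² − 2cos(α−β) + 2d(sin α − sin β) = 4.250916; p = √p² = 2.061775; φ = atan2(cos β − cos α, d + sin α − sin β) = 0.014328 rad; t = (φ − α) mod 2π = 2.638979 rad, q = (β − φ) mod 2π = 2.553376 rad → L = 3.86·(2.638979 + 2.061775 + 2.553376) = 3.86·7.254129 = 28.000940 m
RSR: p² = 2 + d² − 2cos(α−β) + 2d(sin β − sin α) = 17.105840; p = √p² = 4.135921; φ = atan2(cos α − cos β, d − sin α + sin β) = -0.007142 rad; t = (α − φ) mod 2π = 3.665676 rad, q = (φ − β) mod 2π = 3.708340 rad → L = 3.86·(3.665676 + 4.135921 + 3.708340) = 3.86·11.509937 = 44.428356 m
LSR: p² = d² − 2 + 2cos(α−β) + 2d(sin α + sin β) = 8.827055; p = √p² = 2.971036; φ = atan2(−cos α − cos β, d + sin α + sin β) − atan2(−2, p) = 1.089968 rad; t = (φ − α) mod 2π = 3.714620 rad, q = (φ − β) mod 2π = 4.805451 rad → L = 3.86·(3.714620 + 2.971036 + 4.805451) = 3.86·11.491107 = 44.355671 m
RSL: p² = d² − 2 + 2cos(α−β) − 2d(sin α + sin β) = 8.223690; p = √p² = 2.867698; φ = atan2(cos α + cos β, d − sin α − sin β) − atan2(2, p) = -1.119764 rad; t = (α − φ) mod 2π = 4.778298 rad, q = (β − φ) mod 2π = 3.687467 rad → L = 3.86·(4.778298 + 2.867698 + 3.687467) = 3.86·11.333462 = 43.747165 m
RLR: c = (6 − d² + 2cos(α−β) + 2d(sin α − sin β))/8 = -1.138230, |c| > 1 → infeasible
LRL: c = (6 − d² + 2cos(α−β) − 2d(sin α − sin β))/8 = 0.468636; p = 2π − arccos c = 5.200135 rad; φ = atan2(cos β − cos α, d + sin α − sin β) = 0.014328 rad; t = (φ − α + p/2) mod 2π = 5.239046 rad, q = (β − α − t + p) mod 2π = 5.153443 rad → L = 3.86·(5.239046 + 5.200135 + 5.153443) = 3.86·15.592624 = 60.187527 m
Shortest: LSL with L = 28.000940 m ≈ 28.0009 m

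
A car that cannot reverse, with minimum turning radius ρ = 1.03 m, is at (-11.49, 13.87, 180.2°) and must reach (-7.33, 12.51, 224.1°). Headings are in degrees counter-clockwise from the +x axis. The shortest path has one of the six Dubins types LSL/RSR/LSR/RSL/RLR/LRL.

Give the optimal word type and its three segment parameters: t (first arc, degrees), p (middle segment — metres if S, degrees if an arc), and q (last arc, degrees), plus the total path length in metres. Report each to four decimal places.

RSR: t = 205.7850°, p = 3.8215 m, q = 110.3150°, L = 9.5040 m

Let ψ = atan2(Δy, Δx) = atan2(-1.36, 4.16) = -18.1038° be the start→goal bearing.
Normalize: d = |goal − start| / ρ = 4.376665/1.03 = 4.249190, α = (θ_start − ψ) mod 360° = 198.3038° = 3.461054 rad, β = (θ_goal − ψ) mod 360° = 242.2038° = 4.227253 rad.
Common terms: sin α = -0.314055, cos α = -0.949405, sin β = -0.884612, cos β = -0.466329, cos(α−β) = 0.720551, d² = 18.055613. Work in radians in the unit-radius frame; every candidate has L = ρ·(t + p + q).
LSL: p² = 2 + d² − 2cos(α−β) + 2d(sin α − sin β) = 23.463319; p = √p² = 4.843895; φ = atan2(cos β − cos α, d + sin α − sin β) = 0.099895 rad; t = (φ − α) mod 2π = 2.922027 rad, q = (β − φ) mod 2π = 4.127358 rad → L = 1.03·(2.922027 + 4.843895 + 4.127358) = 1.03·11.893280 = 12.250078 m
RSR: p² = 2 + d² − 2cos(α−β) + 2d(sin β − sin α) = 13.765703; p = √p² = 3.710216; φ = atan2(cos α − cos β, d − sin α + sin β) = -0.130572 rad; t = (α − φ) mod 2π = 3.591626 rad, q = (φ − β) mod 2π = 1.925360 rad → L = 1.03·(3.591626 + 3.710216 + 1.925360) = 1.03·9.227202 = 9.504018 m
LSR: p² = d² − 2 + 2cos(α−β) + 2d(sin α + sin β) = 7.309993; p = √p² = 2.703700; φ = atan2(−cos α − cos β, d + sin α + sin β) − atan2(−2, p) = 1.071407 rad; t = (φ − α) mod 2π = 3.893539 rad, q = (φ − β) mod 2π = 3.127340 rad → L = 1.03·(3.893539 + 2.703700 + 3.127340) = 1.03·9.724579 = 10.016316 m
RSL: p² = d² − 2 + 2cos(α−β) − 2d(sin α + sin β) = 27.683437; p = √p² = 5.261505; φ = atan2(cos α + cos β, d − sin α − sin β) − atan2(2, p) = -0.617497 rad; t = (α − φ) mod 2π = 4.078551 rad, q = (β − φ) mod 2π = 4.844751 rad → L = 1.03·(4.078551 + 5.261505 + 4.844751) = 1.03·14.184807 = 14.610351 m
RLR: c = (6 − d² + 2cos(α−β) + 2d(sin α − sin β))/8 = -0.720713; p = 2π − arccos c = 3.907559 rad; φ = atan2(cos α − cos β, d − sin α + sin β) = -0.130572 rad; t = (α − φ + p/2) mod 2π = 5.545405 rad, q = (α − β − t + p) mod 2π = 3.879139 rad → L = 1.03·(5.545405 + 3.907559 + 3.879139) = 1.03·13.332104 = 13.732067 m
LRL: c = (6 − d² + 2cos(α−β) − 2d(sin α − sin β))/8 = -1.932915, |c| > 1 → infeasible
Shortest: RSR with L = 9.504018 m ≈ 9.5040 m
Convert RSR to answer units (arcs ×180/π): t = 3.591626·180/π = 205.7850°, p = ρ·p = 1.03·3.710216 = 3.8215 m, q = 1.925360·180/π = 110.3150°, L = 9.5040 m.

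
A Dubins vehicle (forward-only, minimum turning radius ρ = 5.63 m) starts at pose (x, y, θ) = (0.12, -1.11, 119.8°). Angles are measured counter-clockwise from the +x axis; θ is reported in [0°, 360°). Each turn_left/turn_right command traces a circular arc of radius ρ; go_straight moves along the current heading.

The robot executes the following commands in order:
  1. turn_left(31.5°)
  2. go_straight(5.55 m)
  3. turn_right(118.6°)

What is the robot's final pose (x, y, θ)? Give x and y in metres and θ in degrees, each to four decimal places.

(-7.2679, 13.3716, 32.7000°)

set_pose: (x, y, θ) = (0.1200, -1.1100, 119.8000°), ρ = 5.63
turn_left(31.5°): centre at ρ to the left, rotate +31.5° → (-2.0619, 1.0304, 151.3000°)
go_straight(5.55): x += 5.55·cos θ, y += 5.55·sin θ → (-6.9300, 3.6956, 151.3000°)
turn_right(118.6°): centre at ρ to the right, rotate −118.6° → (-7.2679, 13.3716, 32.7000°)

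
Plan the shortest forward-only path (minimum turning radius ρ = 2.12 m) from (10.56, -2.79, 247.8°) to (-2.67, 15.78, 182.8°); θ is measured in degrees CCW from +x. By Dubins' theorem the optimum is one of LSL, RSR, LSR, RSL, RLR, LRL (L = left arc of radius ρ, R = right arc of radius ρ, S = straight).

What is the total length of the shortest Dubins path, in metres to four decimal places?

26.3398 m

Let ψ = atan2(Δy, Δx) = atan2(18.57, -13.23) = 125.4676° be the start→goal bearing.
Normalize: d = |goal − start| / ρ = 22.800829/2.12 = 10.755108, α = (θ_start − ψ) mod 360° = 122.3324° = 2.135104 rad, β = (θ_goal − ψ) mod 360° = 57.3324° = 1.000640 rad.
Common terms: sin α = 0.844959, cos α = -0.534831, sin β = 0.841816, cos β = 0.539764, cos(α−β) = 0.422618, d² = 115.672348. Work in radians in the unit-radius frame; every candidate has L = ρ·(t + p + q).
LSL: p² = 2 + d² − 2cos(α−β) + 2d(sin α − sin β) = 116.894714; p = √p² = 10.811786; φ = atan2(cos β − cos α, d + sin α − sin β) = 0.099555 rad; t = (φ − α) mod 2π = 4.247637 rad, q = (β − φ) mod 2π = 0.901084 rad → L = 2.12·(4.247637 + 10.811786 + 0.901084) = 2.12·15.960507 = 33.836275 m
RSR: p² = 2 + d² − 2cos(α−β) + 2d(sin β − sin α) = 116.759509; p = √p² = 10.805531; φ = atan2(cos α − cos β, d − sin α + sin β) = -0.099613 rad; t = (α − φ) mod 2π = 2.234717 rad, q = (φ − β) mod 2π = 5.182932 rad → L = 2.12·(2.234717 + 10.805531 + 5.182932) = 2.12·18.223181 = 38.633143 m
LSR: p² = d² − 2 + 2cos(α−β) + 2d(sin α + sin β) = 150.800493; p = √p² = 12.280085; φ = atan2(−cos α − cos β, d + sin α + sin β) − atan2(−2, p) = 0.161051 rad; t = (φ − α) mod 2π = 4.309133 rad, q = (φ − β) mod 2π = 5.443597 rad → L = 2.12·(4.309133 + 12.280085 + 5.443597) = 2.12·22.032815 = 46.709568 m
RSL: p² = d² − 2 + 2cos(α−β) − 2d(sin α + sin β) = 78.234675; p = √p² = 8.845037; φ = atan2(cos α + cos β, d − sin α − sin β) − atan2(2, p) = -0.221832 rad; t = (α − φ) mod 2π = 2.356936 rad, q = (β − φ) mod 2π = 1.222472 rad → L = 2.12·(2.356936 + 8.845037 + 1.222472) = 2.12·12.424444 = 26.339821 m
RLR: c = (6 − d² + 2cos(α−β) + 2d(sin α − sin β))/8 = -13.594939, |c| > 1 → infeasible
LRL: c = (6 − d² + 2cos(α−β) − 2d(sin α − sin β))/8 = -13.611839, |c| > 1 → infeasible
Shortest: RSL with L = 26.339821 m ≈ 26.3398 m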